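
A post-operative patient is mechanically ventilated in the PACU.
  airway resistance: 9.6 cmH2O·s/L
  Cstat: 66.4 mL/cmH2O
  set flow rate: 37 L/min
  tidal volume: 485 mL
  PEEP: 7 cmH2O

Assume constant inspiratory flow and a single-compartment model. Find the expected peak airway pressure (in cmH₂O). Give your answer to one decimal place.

Flow: 37 L/min ÷ 60 = 0.6167 L/s.
Equation of motion (constant flow): PIP = Vt/C + R·V̇ + PEEP.
PIP = 485/66.4 + 9.6×0.6167 + 7 = 7.304 + 5.92 + 7 = 20.224 cmH2O.

20.2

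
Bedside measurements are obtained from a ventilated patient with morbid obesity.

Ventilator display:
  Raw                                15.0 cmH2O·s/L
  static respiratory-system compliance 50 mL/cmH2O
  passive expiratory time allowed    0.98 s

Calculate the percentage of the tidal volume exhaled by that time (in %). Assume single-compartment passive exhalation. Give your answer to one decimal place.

τ = R × C = 15.0 × 50 mL/cmH2O = 15.0 × 0.050 L/cmH2O = 0.75 s.
Passive exhalation: V(t)/V₀ = e^(−t/τ) = e^(−0.98/0.75) = 0.2707.
Fraction exhaled = 1 − 0.2707 = 0.7293 → 72.93%.

72.9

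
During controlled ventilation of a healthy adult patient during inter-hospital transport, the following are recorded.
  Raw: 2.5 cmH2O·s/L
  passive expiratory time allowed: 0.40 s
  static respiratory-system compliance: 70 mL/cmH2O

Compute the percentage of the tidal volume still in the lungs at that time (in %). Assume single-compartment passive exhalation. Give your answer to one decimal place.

τ = R × C = 2.5 × 70 mL/cmH2O = 2.5 × 0.070 L/cmH2O = 0.175 s.
Passive exhalation: V(t)/V₀ = e^(−t/τ) = e^(−0.40/0.175) = 0.1017.
Fraction remaining = 0.1017 → 10.17%.

10.2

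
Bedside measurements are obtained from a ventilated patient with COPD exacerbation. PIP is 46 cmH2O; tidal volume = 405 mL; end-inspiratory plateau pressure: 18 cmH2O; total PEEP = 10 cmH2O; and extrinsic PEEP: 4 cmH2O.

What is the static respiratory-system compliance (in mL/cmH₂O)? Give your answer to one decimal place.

50.6

End-expiratory occlusion gives total PEEP = 10 cmH2O (intrinsic PEEP = 10 − 4 = 6). Use total PEEP for the elastic gradient.
Cstat = Vt / (Pplat − PEEPtotal) = 405 / (18 − 10) = 405 / 8.0 = 50.625 mL/cmH2O.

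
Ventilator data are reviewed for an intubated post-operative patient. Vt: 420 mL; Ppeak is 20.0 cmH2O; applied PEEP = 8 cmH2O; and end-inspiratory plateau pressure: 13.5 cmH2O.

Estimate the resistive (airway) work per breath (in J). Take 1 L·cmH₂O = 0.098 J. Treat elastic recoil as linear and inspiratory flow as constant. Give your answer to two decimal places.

0.27

With constant inspiratory flow the resistive pressure is constant at PIP − Pplat = 20.0 − 13.5 = 6.5 cmH2O, so resistive work = 6.5 × 0.420 = 2.73 L·cmH2O.
× 0.098 J/(L·cmH2O) → 0.2675 J.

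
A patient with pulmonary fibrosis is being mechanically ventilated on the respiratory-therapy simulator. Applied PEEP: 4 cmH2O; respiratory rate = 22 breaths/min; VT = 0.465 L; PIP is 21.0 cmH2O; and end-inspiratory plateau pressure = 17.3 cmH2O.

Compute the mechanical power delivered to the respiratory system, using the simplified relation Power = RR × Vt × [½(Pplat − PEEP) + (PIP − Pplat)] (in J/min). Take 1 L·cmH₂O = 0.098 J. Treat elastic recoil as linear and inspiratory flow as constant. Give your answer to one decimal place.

Per-breath work = Vt × [½(Pplat−PEEP) + (PIP−Pplat)] = 0.465 × [0.5×13.3 + 3.7] = 0.465 × 10.35 = 4.813 L·cmH2O.
Power = 22 × 4.813 = 105.89 L·cmH2O/min.
× 0.098 J/(L·cmH2O) → 10.377 J/min.

10.4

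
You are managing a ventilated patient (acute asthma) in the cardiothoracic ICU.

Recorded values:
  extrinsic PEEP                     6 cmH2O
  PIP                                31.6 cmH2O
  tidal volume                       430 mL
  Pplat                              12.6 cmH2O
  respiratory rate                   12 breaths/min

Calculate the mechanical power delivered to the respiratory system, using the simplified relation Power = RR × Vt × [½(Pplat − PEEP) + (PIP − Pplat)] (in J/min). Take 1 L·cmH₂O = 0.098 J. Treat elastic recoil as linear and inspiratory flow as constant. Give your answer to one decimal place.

11.3

Per-breath work = Vt × [½(Pplat−PEEP) + (PIP−Pplat)] = 0.430 × [0.5×6.6 + 19.0] = 0.430 × 22.3 = 9.589 L·cmH2O.
Power = 12 × 9.589 = 115.07 L·cmH2O/min.
× 0.098 J/(L·cmH2O) → 11.277 J/min.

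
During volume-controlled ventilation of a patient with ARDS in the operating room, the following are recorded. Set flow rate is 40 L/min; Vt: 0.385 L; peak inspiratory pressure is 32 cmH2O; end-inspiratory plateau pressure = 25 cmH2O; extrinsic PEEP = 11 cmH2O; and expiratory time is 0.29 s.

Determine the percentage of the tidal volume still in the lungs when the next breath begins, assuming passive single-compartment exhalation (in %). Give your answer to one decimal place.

36.6

Flow: 40 L/min ÷ 60 = 0.6667 L/s.
R = (PIP − Pplat)/V̇ = (32 − 25) / 0.6667 = 7.0/0.6667 = 10.499 cmH2O·s/L.
C = Vt/(Pplat − PEEP) = 385.0 / (25 − 11) = 385.0/14.0 = 27.5 mL/cmH2O.
τ = R × C = 10.499 × 0.0275 L/cmH2O = 0.2887 s.
Fraction remaining at end-expiration = e^(−Te/τ) = e^(−0.29/0.2887) = 0.3662 → 36.62%.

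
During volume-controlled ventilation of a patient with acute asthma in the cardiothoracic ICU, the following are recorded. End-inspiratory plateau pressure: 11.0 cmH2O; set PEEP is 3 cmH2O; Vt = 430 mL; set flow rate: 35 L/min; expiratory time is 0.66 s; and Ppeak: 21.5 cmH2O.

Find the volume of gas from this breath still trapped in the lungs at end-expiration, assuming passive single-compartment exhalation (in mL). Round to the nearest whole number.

Flow: 35 L/min ÷ 60 = 0.5833 L/s.
R = (PIP − Pplat)/V̇ = (21.5 − 11.0) / 0.5833 = 10.5/0.5833 = 18.001 cmH2O·s/L.
C = Vt/(Pplat − PEEP) = 430.0 / (11.0 − 3) = 430.0/8.0 = 53.75 mL/cmH2O.
τ = R × C = 18.001 × 0.05375 L/cmH2O = 0.9676 s.
Fraction remaining = e^(−Te/τ) = e^(−0.66/0.9676) = 0.5056.
Trapped volume = 430.0 × 0.5056 = 217.41 mL.

217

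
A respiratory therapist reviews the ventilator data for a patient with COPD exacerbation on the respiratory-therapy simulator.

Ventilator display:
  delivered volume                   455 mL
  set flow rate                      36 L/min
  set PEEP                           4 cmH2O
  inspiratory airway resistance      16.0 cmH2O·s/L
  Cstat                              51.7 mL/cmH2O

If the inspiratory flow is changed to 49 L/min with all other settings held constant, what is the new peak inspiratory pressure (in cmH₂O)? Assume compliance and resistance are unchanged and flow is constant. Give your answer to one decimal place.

25.9

Flow: 36 L/min ÷ 60 = 0.6 L/s.
New flow: 49 L/min ÷ 60 = 0.8167 L/s.
PIP = Vt/C + R·V̇ + PEEP (constant-flow equation of motion).
Only the resistive term changes: ΔPIP = R × ΔV̇ = 16.0 × (0.8167 − 0.6) = 16.0 × 0.2167 = 3.467 cmH2O.
Original PIP = 455/51.7 + 16.0×0.6 + 4 = 22.401 cmH2O; new PIP = 22.401 + (3.467) = 25.868 cmH2O.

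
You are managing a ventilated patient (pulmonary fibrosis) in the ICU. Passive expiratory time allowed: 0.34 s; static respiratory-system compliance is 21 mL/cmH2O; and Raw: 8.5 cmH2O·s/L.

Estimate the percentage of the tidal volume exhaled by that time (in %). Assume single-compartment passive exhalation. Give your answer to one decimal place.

85.1

τ = R × C = 8.5 × 21 mL/cmH2O = 8.5 × 0.021 L/cmH2O = 0.1785 s.
Passive exhalation: V(t)/V₀ = e^(−t/τ) = e^(−0.34/0.1785) = 0.1489.
Fraction exhaled = 1 − 0.1489 = 0.8511 → 85.11%.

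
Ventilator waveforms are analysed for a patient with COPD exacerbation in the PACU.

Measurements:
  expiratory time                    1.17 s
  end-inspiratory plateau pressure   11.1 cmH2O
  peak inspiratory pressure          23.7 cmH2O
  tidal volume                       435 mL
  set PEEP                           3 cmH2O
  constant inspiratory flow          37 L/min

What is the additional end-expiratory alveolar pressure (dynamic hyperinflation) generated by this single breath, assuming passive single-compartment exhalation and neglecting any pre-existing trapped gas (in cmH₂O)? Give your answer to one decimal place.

Flow: 37 L/min ÷ 60 = 0.6167 L/s.
R = (PIP − Pplat)/V̇ = (23.7 − 11.1) / 0.6167 = 12.6/0.6167 = 20.431 cmH2O·s/L.
C = Vt/(Pplat − PEEP) = 435.0 / (11.1 − 3) = 435.0/8.1 = 53.704 mL/cmH2O.
τ = R × C = 20.431 × 0.0537 L/cmH2O = 1.097 s.
Fraction remaining = e^(−Te/τ) = e^(−1.17/1.097) = 0.3442; trapped volume = 435.0 × 0.3442 = 149.73 mL.
Additional alveolar pressure from trapping ≈ V_trapped / C = 149.73 / 53.704 = 2.788 cmH2O.

2.8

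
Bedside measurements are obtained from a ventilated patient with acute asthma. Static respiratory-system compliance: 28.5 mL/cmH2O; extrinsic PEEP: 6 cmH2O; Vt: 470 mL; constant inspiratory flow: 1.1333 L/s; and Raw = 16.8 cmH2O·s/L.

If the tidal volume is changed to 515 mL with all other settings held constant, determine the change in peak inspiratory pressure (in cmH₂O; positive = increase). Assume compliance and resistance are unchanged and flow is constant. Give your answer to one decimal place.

1.6

PIP = Vt/C + R·V̇ + PEEP (constant-flow equation of motion).
Only the elastic term changes: ΔPIP = ΔVt / C = (515 − 470) / 28.5 = 1.579 cmH2O.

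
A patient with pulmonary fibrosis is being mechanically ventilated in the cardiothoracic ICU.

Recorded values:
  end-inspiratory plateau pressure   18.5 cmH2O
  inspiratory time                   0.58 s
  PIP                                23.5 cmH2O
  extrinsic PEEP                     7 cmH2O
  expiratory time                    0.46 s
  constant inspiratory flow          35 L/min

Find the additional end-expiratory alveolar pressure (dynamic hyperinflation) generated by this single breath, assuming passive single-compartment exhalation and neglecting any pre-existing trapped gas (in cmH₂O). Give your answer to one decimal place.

1.9

Flow: 35 L/min ÷ 60 = 0.5833 L/s.
Vt = flow × Ti = 0.5833 L/s × 0.58 s × 1000 mL/L = 338.31 mL.
R = (PIP − Pplat)/V̇ = (23.5 − 18.5) / 0.5833 = 5.0/0.5833 = 8.572 cmH2O·s/L.
C = Vt/(Pplat − PEEP) = 338.31 / (18.5 − 7) = 338.31/11.5 = 29.418 mL/cmH2O.
τ = R × C = 8.572 × 0.02942 L/cmH2O = 0.2522 s.
Fraction remaining = e^(−Te/τ) = e^(−0.46/0.2522) = 0.1614; trapped volume = 338.31 × 0.1614 = 54.603 mL.
Additional alveolar pressure from trapping ≈ V_trapped / C = 54.603 / 29.418 = 1.856 cmH2O.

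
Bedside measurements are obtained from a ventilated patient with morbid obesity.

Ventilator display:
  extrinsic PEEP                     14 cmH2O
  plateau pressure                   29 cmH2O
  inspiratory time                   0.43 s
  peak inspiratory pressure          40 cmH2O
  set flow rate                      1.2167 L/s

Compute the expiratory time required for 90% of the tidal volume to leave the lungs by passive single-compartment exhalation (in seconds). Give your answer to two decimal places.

Vt = flow × Ti = 1.2167 L/s × 0.43 s × 1000 mL/L = 523.18 mL.
R = (PIP − Pplat)/V̇ = (40 − 29) / 1.2167 = 11.0/1.2167 = 9.041 cmH2O·s/L.
C = Vt/(Pplat − PEEP) = 523.18 / (29 − 14) = 523.18/15.0 = 34.879 mL/cmH2O.
τ = R × C = 9.041 × 0.03488 L/cmH2O = 0.3154 s.
t = −τ·ln(1 − 0.90) = −0.3154·ln(0.1) = 0.7262 s.

0.73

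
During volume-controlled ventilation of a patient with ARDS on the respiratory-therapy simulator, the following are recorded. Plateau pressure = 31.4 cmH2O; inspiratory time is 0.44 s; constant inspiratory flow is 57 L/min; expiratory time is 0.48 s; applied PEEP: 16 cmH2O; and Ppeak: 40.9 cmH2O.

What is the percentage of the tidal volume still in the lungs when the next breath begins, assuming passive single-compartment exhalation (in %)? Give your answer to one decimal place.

17.1

Flow: 57 L/min ÷ 60 = 0.95 L/s.
Vt = flow × Ti = 0.95 L/s × 0.44 s × 1000 mL/L = 418.0 mL.
R = (PIP − Pplat)/V̇ = (40.9 − 31.4) / 0.95 = 9.5/0.95 = 10.0 cmH2O·s/L.
C = Vt/(Pplat − PEEP) = 418.0 / (31.4 − 16) = 418.0/15.4 = 27.143 mL/cmH2O.
τ = R × C = 10.0 × 0.02714 L/cmH2O = 0.2714 s.
Fraction remaining at end-expiration = e^(−Te/τ) = e^(−0.48/0.2714) = 0.1706 → 17.06%.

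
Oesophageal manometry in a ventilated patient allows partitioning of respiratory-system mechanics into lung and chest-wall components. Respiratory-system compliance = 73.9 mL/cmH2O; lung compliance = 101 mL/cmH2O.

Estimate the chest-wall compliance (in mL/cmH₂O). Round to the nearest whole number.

1/Ccw = 1/Crs − 1/CL.
1/Ccw = 1/73.9 − 1/101 = 0.003631.
Ccw = 275.41 mL/cmH2O.

275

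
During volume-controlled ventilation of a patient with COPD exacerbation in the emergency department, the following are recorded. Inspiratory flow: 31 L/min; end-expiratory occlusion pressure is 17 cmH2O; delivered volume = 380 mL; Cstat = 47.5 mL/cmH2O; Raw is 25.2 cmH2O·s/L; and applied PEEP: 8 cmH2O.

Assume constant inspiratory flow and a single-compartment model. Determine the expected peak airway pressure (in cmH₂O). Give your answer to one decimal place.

38.0

Flow: 31 L/min ÷ 60 = 0.5167 L/s.
Total PEEP = 17 cmH2O (set 8 + intrinsic 9); this is the baseline alveolar pressure.
Equation of motion (constant flow): PIP = Vt/C + R·V̇ + PEEP.
PIP = 380/47.5 + 25.2×0.5167 + 17 = 8.0 + 13.021 + 17 = 38.021 cmH2O.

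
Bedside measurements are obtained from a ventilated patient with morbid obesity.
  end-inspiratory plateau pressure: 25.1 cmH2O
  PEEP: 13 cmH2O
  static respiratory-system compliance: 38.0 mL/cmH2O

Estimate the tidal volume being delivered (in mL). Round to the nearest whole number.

Vt = Cstat × (Pplat − PEEP) = 38.0 × (25.1 − 13) = 38.0 × 12.1 = 459.8 mL.

460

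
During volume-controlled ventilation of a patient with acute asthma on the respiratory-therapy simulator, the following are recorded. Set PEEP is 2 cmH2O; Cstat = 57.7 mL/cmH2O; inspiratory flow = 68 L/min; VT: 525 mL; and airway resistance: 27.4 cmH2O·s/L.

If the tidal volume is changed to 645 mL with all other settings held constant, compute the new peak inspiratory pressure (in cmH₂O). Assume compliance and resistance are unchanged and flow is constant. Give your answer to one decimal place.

44.2

Flow: 68 L/min ÷ 60 = 1.1333 L/s.
PIP = Vt/C + R·V̇ + PEEP (constant-flow equation of motion).
Only the elastic term changes: ΔPIP = ΔVt / C = (645 − 525) / 57.7 = 2.08 cmH2O.
Original PIP = 525/57.7 + 27.4×1.1333 + 2 = 42.151 cmH2O; new PIP = 42.151 + (2.08) = 44.231 cmH2O.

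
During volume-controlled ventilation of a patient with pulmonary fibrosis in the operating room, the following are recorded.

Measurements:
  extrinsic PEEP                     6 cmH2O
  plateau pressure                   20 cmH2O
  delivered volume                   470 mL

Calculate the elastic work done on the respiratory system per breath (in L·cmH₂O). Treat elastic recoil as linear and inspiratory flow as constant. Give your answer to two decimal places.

3.29

Elastic work ≈ ½ × (Pplat − PEEP) × Vt = 0.5 × (20 − 6) × 0.470 L = 0.5 × 14.0 × 0.470 = 3.29 L·cmH2O.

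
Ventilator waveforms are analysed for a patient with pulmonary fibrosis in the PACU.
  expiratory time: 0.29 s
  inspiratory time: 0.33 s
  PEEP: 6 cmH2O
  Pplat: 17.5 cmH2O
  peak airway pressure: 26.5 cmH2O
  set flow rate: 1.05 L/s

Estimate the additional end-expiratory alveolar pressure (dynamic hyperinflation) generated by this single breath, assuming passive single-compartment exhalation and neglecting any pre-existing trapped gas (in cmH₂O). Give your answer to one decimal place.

3.7

Vt = flow × Ti = 1.05 L/s × 0.33 s × 1000 mL/L = 346.5 mL.
R = (PIP − Pplat)/V̇ = (26.5 − 17.5) / 1.05 = 9.0/1.05 = 8.571 cmH2O·s/L.
C = Vt/(Pplat − PEEP) = 346.5 / (17.5 − 6) = 346.5/11.5 = 30.13 mL/cmH2O.
τ = R × C = 8.571 × 0.03013 L/cmH2O = 0.2582 s.
Fraction remaining = e^(−Te/τ) = e^(−0.29/0.2582) = 0.3253; trapped volume = 346.5 × 0.3253 = 112.72 mL.
Additional alveolar pressure from trapping ≈ V_trapped / C = 112.72 / 30.13 = 3.741 cmH2O.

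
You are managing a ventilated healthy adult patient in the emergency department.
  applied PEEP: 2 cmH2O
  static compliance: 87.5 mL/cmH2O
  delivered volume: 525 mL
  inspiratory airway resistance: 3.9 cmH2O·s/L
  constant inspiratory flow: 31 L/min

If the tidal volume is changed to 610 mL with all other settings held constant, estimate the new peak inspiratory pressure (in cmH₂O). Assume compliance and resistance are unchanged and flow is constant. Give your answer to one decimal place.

Flow: 31 L/min ÷ 60 = 0.5167 L/s.
PIP = Vt/C + R·V̇ + PEEP (constant-flow equation of motion).
Only the elastic term changes: ΔPIP = ΔVt / C = (610 − 525) / 87.5 = 0.9714 cmH2O.
Original PIP = 525/87.5 + 3.9×0.5167 + 2 = 10.015 cmH2O; new PIP = 10.015 + (0.9714) = 10.986 cmH2O.

11.0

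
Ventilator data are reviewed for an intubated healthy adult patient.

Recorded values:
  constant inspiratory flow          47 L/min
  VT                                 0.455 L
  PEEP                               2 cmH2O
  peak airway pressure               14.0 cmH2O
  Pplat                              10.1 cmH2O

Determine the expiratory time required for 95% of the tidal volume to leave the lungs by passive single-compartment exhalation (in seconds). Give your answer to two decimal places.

0.84

Flow: 47 L/min ÷ 60 = 0.7833 L/s.
R = (PIP − Pplat)/V̇ = (14.0 − 10.1) / 0.7833 = 3.9/0.7833 = 4.979 cmH2O·s/L.
C = Vt/(Pplat − PEEP) = 455.0 / (10.1 − 2) = 455.0/8.1 = 56.173 mL/cmH2O.
τ = R × C = 4.979 × 0.05617 L/cmH2O = 0.2797 s.
t = −τ·ln(1 − 0.95) = −0.2797·ln(0.05) = 0.8379 s.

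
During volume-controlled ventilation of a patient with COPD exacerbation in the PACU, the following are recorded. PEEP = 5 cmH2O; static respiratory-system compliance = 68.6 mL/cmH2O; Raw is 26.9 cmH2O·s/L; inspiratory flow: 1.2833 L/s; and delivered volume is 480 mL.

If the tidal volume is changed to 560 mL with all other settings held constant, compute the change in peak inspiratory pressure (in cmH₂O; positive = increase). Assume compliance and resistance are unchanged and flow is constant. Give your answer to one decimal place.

1.2

PIP = Vt/C + R·V̇ + PEEP (constant-flow equation of motion).
Only the elastic term changes: ΔPIP = ΔVt / C = (560 − 480) / 68.6 = 1.166 cmH2O.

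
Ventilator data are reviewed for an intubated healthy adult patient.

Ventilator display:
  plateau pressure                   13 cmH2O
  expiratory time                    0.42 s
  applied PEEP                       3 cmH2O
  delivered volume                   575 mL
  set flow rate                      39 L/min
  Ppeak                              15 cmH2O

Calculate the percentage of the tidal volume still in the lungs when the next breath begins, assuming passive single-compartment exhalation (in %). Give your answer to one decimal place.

9.3

Flow: 39 L/min ÷ 60 = 0.65 L/s.
R = (PIP − Pplat)/V̇ = (15 − 13) / 0.65 = 2.0/0.65 = 3.077 cmH2O·s/L.
C = Vt/(Pplat − PEEP) = 575.0 / (13 − 3) = 575.0/10.0 = 57.5 mL/cmH2O.
τ = R × C = 3.077 × 0.0575 L/cmH2O = 0.1769 s.
Fraction remaining at end-expiration = e^(−Te/τ) = e^(−0.42/0.1769) = 0.09309 → 9.309%.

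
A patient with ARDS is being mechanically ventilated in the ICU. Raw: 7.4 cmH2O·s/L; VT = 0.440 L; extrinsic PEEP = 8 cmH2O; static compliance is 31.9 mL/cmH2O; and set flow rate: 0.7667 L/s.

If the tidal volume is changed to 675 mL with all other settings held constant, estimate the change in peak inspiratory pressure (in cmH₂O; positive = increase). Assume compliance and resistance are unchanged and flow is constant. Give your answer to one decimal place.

7.4

PIP = Vt/C + R·V̇ + PEEP (constant-flow equation of motion).
Only the elastic term changes: ΔPIP = ΔVt / C = (675 − 440) / 31.9 = 7.367 cmH2O.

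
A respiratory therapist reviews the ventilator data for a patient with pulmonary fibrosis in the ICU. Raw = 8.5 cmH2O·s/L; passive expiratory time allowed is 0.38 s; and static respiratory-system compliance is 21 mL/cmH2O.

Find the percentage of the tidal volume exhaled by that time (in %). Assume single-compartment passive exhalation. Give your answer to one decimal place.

τ = R × C = 8.5 × 21 mL/cmH2O = 8.5 × 0.021 L/cmH2O = 0.1785 s.
Passive exhalation: V(t)/V₀ = e^(−t/τ) = e^(−0.38/0.1785) = 0.119.
Fraction exhaled = 1 − 0.119 = 0.881 → 88.1%.

88.1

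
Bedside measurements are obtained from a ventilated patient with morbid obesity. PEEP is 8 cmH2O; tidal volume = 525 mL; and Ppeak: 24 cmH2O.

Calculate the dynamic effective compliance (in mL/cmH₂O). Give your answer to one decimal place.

Dynamic compliance = Vt / (PIP − PEEP) = 525 / (24 − 8) = 525 / 16.0 = 32.813 mL/cmH2O.

32.8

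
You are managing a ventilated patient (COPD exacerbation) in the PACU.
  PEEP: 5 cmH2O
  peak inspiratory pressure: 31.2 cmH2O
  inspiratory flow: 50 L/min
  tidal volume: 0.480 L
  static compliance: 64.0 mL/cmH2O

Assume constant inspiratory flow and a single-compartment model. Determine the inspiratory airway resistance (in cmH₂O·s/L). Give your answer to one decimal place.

22.4

Flow: 50 L/min ÷ 60 = 0.8333 L/s.
Equation of motion (constant flow): PIP = Vt/C + R·V̇ + PEEP.
R·V̇ = PIP − Vt/C − PEEP = 31.2 − 480/64.0 − 5 = 31.2 − 7.5 − 5 = 18.7 cmH2O.
R = 18.7 / 0.8333 = 22.441 cmH2O·s/L.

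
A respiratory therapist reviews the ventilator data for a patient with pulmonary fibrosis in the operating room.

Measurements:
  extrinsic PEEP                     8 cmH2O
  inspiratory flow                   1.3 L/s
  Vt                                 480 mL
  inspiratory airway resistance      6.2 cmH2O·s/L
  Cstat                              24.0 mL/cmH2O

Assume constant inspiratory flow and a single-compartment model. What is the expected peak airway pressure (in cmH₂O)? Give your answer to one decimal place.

Equation of motion (constant flow): PIP = Vt/C + R·V̇ + PEEP.
PIP = 480/24.0 + 6.2×1.3 + 8 = 20.0 + 8.06 + 8 = 36.06 cmH2O.

36.1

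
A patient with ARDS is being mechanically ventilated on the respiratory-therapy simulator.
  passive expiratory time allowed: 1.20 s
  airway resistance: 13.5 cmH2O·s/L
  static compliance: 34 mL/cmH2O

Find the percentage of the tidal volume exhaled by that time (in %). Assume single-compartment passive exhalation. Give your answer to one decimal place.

92.7

τ = R × C = 13.5 × 34 mL/cmH2O = 13.5 × 0.034 L/cmH2O = 0.459 s.
Passive exhalation: V(t)/V₀ = e^(−t/τ) = e^(−1.20/0.459) = 0.07321.
Fraction exhaled = 1 − 0.07321 = 0.9268 → 92.68%.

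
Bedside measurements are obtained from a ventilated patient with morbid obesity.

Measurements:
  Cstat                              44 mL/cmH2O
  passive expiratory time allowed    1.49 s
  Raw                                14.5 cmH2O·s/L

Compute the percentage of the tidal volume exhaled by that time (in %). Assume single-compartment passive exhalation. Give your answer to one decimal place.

τ = R × C = 14.5 × 44 mL/cmH2O = 14.5 × 0.044 L/cmH2O = 0.638 s.
Passive exhalation: V(t)/V₀ = e^(−t/τ) = e^(−1.49/0.638) = 0.09677.
Fraction exhaled = 1 − 0.09677 = 0.9032 → 90.32%.

90.3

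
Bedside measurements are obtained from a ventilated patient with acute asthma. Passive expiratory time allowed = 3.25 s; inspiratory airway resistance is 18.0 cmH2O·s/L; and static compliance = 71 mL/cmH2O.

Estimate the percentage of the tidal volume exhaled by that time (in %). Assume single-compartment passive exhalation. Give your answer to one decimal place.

92.1

τ = R × C = 18.0 × 71 mL/cmH2O = 18.0 × 0.071 L/cmH2O = 1.278 s.
Passive exhalation: V(t)/V₀ = e^(−t/τ) = e^(−3.25/1.278) = 0.07863.
Fraction exhaled = 1 − 0.07863 = 0.9214 → 92.14%.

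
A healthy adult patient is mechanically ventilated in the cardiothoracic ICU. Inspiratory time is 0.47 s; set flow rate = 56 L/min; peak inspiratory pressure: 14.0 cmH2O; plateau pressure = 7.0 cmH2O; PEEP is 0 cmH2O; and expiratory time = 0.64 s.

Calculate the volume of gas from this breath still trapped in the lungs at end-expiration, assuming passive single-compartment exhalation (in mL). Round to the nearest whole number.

Flow: 56 L/min ÷ 60 = 0.9333 L/s.
Vt = flow × Ti = 0.9333 L/s × 0.47 s × 1000 mL/L = 438.65 mL.
R = (PIP − Pplat)/V̇ = (14.0 − 7.0) / 0.9333 = 7.0/0.9333 = 7.5 cmH2O·s/L.
C = Vt/(Pplat − PEEP) = 438.65 / (7.0 − 0) = 438.65/7.0 = 62.664 mL/cmH2O.
τ = R × C = 7.5 × 0.06266 L/cmH2O = 0.47 s.
Fraction remaining = e^(−Te/τ) = e^(−0.64/0.47) = 0.2562.
Trapped volume = 438.65 × 0.2562 = 112.38 mL.

112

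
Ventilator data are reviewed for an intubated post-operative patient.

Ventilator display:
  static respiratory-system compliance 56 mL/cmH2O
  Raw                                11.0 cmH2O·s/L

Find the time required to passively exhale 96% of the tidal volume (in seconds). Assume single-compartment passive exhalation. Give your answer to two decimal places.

1.98

τ = R × C = 11.0 × 56 mL/cmH2O = 11.0 × 0.056 L/cmH2O = 0.616 s.
Exhaled fraction f = 1 − e^(−t/τ) → t = −τ·ln(1 − f) = −0.616·ln(0.04) = 1.983 s.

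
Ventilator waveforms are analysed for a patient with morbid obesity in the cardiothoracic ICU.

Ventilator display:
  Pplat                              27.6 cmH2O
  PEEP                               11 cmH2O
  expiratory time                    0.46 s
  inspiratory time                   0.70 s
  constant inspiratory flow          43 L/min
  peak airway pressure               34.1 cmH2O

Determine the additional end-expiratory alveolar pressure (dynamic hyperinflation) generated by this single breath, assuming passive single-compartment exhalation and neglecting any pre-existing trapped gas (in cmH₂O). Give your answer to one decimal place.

Flow: 43 L/min ÷ 60 = 0.7167 L/s.
Vt = flow × Ti = 0.7167 L/s × 0.70 s × 1000 mL/L = 501.69 mL.
R = (PIP − Pplat)/V̇ = (34.1 − 27.6) / 0.7167 = 6.5/0.7167 = 9.069 cmH2O·s/L.
C = Vt/(Pplat − PEEP) = 501.69 / (27.6 − 11) = 501.69/16.6 = 30.222 mL/cmH2O.
τ = R × C = 9.069 × 0.03022 L/cmH2O = 0.2741 s.
Fraction remaining = e^(−Te/τ) = e^(−0.46/0.2741) = 0.1867; trapped volume = 501.69 × 0.1867 = 93.666 mL.
Additional alveolar pressure from trapping ≈ V_trapped / C = 93.666 / 30.222 = 3.099 cmH2O.

3.1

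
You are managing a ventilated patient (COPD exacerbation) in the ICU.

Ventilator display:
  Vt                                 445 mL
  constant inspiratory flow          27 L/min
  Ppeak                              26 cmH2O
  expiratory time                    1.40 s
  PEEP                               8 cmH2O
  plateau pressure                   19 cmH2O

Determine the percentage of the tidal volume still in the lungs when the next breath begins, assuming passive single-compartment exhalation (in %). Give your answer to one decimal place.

Flow: 27 L/min ÷ 60 = 0.45 L/s.
R = (PIP − Pplat)/V̇ = (26 − 19) / 0.45 = 7.0/0.45 = 15.556 cmH2O·s/L.
C = Vt/(Pplat − PEEP) = 445.0 / (19 − 8) = 445.0/11.0 = 40.455 mL/cmH2O.
τ = R × C = 15.556 × 0.04046 L/cmH2O = 0.6294 s.
Fraction remaining at end-expiration = e^(−Te/τ) = e^(−1.40/0.6294) = 0.1081 → 10.81%.

10.8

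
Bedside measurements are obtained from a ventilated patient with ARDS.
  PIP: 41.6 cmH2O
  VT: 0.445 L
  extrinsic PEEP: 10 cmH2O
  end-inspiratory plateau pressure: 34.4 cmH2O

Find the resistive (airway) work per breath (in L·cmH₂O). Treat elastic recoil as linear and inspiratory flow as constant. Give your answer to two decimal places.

With constant inspiratory flow the resistive pressure is constant at PIP − Pplat = 41.6 − 34.4 = 7.2 cmH2O, so resistive work = 7.2 × 0.445 = 3.204 L·cmH2O.

3.20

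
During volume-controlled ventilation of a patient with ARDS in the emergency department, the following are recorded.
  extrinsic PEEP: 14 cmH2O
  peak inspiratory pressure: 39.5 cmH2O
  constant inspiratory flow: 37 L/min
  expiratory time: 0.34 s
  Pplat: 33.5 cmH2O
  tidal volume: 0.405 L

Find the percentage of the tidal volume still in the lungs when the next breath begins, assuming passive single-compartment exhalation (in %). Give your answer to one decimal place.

18.6

Flow: 37 L/min ÷ 60 = 0.6167 L/s.
R = (PIP − Pplat)/V̇ = (39.5 − 33.5) / 0.6167 = 6.0/0.6167 = 9.729 cmH2O·s/L.
C = Vt/(Pplat − PEEP) = 405.0 / (33.5 − 14) = 405.0/19.5 = 20.769 mL/cmH2O.
τ = R × C = 9.729 × 0.02077 L/cmH2O = 0.2021 s.
Fraction remaining at end-expiration = e^(−Te/τ) = e^(−0.34/0.2021) = 0.1859 → 18.59%.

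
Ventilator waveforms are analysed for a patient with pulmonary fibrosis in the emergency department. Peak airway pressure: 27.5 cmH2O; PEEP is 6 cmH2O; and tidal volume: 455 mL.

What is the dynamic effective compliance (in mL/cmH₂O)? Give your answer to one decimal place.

Dynamic compliance = Vt / (PIP − PEEP) = 455 / (27.5 − 6) = 455 / 21.5 = 21.163 mL/cmH2O.

21.2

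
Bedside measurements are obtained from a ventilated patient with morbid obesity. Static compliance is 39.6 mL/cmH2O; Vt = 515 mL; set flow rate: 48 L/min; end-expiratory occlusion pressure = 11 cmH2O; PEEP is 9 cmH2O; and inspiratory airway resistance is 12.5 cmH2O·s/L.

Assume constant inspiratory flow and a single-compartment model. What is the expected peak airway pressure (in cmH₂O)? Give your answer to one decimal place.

Flow: 48 L/min ÷ 60 = 0.8 L/s.
Total PEEP = 11 cmH2O (set 9 + intrinsic 2); this is the baseline alveolar pressure.
Equation of motion (constant flow): PIP = Vt/C + R·V̇ + PEEP.
PIP = 515/39.6 + 12.5×0.8 + 11 = 13.005 + 10.0 + 11 = 34.005 cmH2O.

34.0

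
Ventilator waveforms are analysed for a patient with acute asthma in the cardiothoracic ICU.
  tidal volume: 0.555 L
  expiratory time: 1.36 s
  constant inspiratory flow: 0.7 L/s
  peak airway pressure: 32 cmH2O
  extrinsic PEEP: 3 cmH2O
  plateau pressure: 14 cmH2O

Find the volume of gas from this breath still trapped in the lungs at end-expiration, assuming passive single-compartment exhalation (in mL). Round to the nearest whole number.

195

R = (PIP − Pplat)/V̇ = (32 − 14) / 0.7 = 18.0/0.7 = 25.714 cmH2O·s/L.
C = Vt/(Pplat − PEEP) = 555.0 / (14 − 3) = 555.0/11.0 = 50.455 mL/cmH2O.
τ = R × C = 25.714 × 0.05046 L/cmH2O = 1.298 s.
Fraction remaining = e^(−Te/τ) = e^(−1.36/1.298) = 0.3507.
Trapped volume = 555.0 × 0.3507 = 194.64 mL.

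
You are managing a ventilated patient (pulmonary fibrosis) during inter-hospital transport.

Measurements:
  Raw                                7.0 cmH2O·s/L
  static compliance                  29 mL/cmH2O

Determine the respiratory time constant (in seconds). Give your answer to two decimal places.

τ = R × C = 7.0 × 29 mL/cmH2O = 7.0 × 0.029 L/cmH2O = 0.203 s.

0.20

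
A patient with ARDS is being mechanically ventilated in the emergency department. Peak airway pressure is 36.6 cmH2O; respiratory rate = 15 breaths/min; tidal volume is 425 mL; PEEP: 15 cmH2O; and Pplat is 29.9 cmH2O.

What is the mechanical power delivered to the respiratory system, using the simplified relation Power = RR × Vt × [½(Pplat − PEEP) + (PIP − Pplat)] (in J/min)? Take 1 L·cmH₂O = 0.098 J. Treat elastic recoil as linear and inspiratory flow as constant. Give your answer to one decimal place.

8.8

Per-breath work = Vt × [½(Pplat−PEEP) + (PIP−Pplat)] = 0.425 × [0.5×14.9 + 6.7] = 0.425 × 14.15 = 6.014 L·cmH2O.
Power = 15 × 6.014 = 90.21 L·cmH2O/min.
× 0.098 J/(L·cmH2O) → 8.841 J/min.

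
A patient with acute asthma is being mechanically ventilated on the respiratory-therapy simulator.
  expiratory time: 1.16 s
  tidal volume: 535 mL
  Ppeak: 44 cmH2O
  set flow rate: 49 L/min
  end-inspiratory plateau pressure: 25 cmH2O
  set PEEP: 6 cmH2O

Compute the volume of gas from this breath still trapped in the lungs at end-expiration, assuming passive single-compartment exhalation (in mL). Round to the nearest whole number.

Flow: 49 L/min ÷ 60 = 0.8167 L/s.
R = (PIP − Pplat)/V̇ = (44 − 25) / 0.8167 = 19.0/0.8167 = 23.264 cmH2O·s/L.
C = Vt/(Pplat − PEEP) = 535.0 / (25 − 6) = 535.0/19.0 = 28.158 mL/cmH2O.
τ = R × C = 23.264 × 0.02816 L/cmH2O = 0.6551 s.
Fraction remaining = e^(−Te/τ) = e^(−1.16/0.6551) = 0.1702.
Trapped volume = 535.0 × 0.1702 = 91.057 mL.

91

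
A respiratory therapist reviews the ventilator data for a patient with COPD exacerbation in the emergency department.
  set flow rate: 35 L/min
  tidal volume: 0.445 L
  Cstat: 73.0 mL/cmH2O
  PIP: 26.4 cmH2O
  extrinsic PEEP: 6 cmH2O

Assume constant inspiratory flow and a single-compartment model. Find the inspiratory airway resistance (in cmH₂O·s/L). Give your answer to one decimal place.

24.5

Flow: 35 L/min ÷ 60 = 0.5833 L/s.
Equation of motion (constant flow): PIP = Vt/C + R·V̇ + PEEP.
R·V̇ = PIP − Vt/C − PEEP = 26.4 − 445/73.0 − 6 = 26.4 − 6.096 − 6 = 14.304 cmH2O.
R = 14.304 / 0.5833 = 24.523 cmH2O·s/L.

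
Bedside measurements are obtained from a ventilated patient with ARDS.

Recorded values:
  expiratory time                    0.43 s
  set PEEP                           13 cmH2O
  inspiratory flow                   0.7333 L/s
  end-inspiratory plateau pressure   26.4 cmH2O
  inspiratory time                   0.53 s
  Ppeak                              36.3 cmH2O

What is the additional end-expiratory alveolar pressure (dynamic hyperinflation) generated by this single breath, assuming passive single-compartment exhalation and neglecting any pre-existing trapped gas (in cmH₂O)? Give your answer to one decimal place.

Vt = flow × Ti = 0.7333 L/s × 0.53 s × 1000 mL/L = 388.65 mL.
R = (PIP − Pplat)/V̇ = (36.3 − 26.4) / 0.7333 = 9.9/0.7333 = 13.501 cmH2O·s/L.
C = Vt/(Pplat − PEEP) = 388.65 / (26.4 − 13) = 388.65/13.4 = 29.004 mL/cmH2O.
τ = R × C = 13.501 × 0.029 L/cmH2O = 0.3915 s.
Fraction remaining = e^(−Te/τ) = e^(−0.43/0.3915) = 0.3334; trapped volume = 388.65 × 0.3334 = 129.58 mL.
Additional alveolar pressure from trapping ≈ V_trapped / C = 129.58 / 29.004 = 4.468 cmH2O.

4.5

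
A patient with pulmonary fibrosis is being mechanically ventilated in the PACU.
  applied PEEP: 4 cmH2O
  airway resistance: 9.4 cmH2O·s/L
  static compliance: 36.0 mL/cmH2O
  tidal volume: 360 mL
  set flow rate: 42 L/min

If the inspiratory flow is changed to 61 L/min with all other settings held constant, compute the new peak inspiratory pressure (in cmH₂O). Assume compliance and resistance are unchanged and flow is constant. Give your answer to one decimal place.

Flow: 42 L/min ÷ 60 = 0.7 L/s.
New flow: 61 L/min ÷ 60 = 1.0167 L/s.
PIP = Vt/C + R·V̇ + PEEP (constant-flow equation of motion).
Only the resistive term changes: ΔPIP = R × ΔV̇ = 9.4 × (1.0167 − 0.7) = 9.4 × 0.3167 = 2.977 cmH2O.
Original PIP = 360/36.0 + 9.4×0.7 + 4 = 20.58 cmH2O; new PIP = 20.58 + (2.977) = 23.557 cmH2O.

23.6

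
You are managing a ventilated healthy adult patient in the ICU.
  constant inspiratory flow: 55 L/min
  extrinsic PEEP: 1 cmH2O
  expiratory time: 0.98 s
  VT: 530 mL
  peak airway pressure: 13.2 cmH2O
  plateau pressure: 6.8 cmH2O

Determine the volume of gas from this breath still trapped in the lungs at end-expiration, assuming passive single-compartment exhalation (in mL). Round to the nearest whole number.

114

Flow: 55 L/min ÷ 60 = 0.9167 L/s.
R = (PIP − Pplat)/V̇ = (13.2 − 6.8) / 0.9167 = 6.4/0.9167 = 6.982 cmH2O·s/L.
C = Vt/(Pplat − PEEP) = 530.0 / (6.8 − 1) = 530.0/5.8 = 91.379 mL/cmH2O.
τ = R × C = 6.982 × 0.09138 L/cmH2O = 0.638 s.
Fraction remaining = e^(−Te/τ) = e^(−0.98/0.638) = 0.2152.
Trapped volume = 530.0 × 0.2152 = 114.06 mL.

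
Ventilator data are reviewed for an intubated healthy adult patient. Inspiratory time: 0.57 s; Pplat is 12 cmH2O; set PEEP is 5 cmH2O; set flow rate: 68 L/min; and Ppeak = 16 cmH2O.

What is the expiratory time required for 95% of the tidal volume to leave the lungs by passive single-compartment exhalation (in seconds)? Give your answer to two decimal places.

0.98

Flow: 68 L/min ÷ 60 = 1.1333 L/s.
Vt = flow × Ti = 1.1333 L/s × 0.57 s × 1000 mL/L = 645.98 mL.
R = (PIP − Pplat)/V̇ = (16 − 12) / 1.1333 = 4.0/1.1333 = 3.53 cmH2O·s/L.
C = Vt/(Pplat − PEEP) = 645.98 / (12 − 5) = 645.98/7.0 = 92.283 mL/cmH2O.
τ = R × C = 3.53 × 0.09228 L/cmH2O = 0.3257 s.
t = −τ·ln(1 − 0.95) = −0.3257·ln(0.05) = 0.9757 s.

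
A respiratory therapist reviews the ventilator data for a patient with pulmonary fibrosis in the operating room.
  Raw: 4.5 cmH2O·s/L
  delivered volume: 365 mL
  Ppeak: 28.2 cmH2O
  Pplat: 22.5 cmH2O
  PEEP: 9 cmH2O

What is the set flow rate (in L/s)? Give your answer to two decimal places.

flow = (PIP − Pplat) / Raw = 5.7 / 4.5 = 1.267 L/s.

1.27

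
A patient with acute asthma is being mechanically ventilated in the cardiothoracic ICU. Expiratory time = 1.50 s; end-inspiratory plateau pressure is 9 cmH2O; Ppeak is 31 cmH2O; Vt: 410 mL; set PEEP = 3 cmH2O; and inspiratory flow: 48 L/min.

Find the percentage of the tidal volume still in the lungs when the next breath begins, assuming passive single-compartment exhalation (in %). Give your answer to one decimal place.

Flow: 48 L/min ÷ 60 = 0.8 L/s.
R = (PIP − Pplat)/V̇ = (31 − 9) / 0.8 = 22.0/0.8 = 27.5 cmH2O·s/L.
C = Vt/(Pplat − PEEP) = 410.0 / (9 − 3) = 410.0/6.0 = 68.333 mL/cmH2O.
τ = R × C = 27.5 × 0.06833 L/cmH2O = 1.879 s.
Fraction remaining at end-expiration = e^(−Te/τ) = e^(−1.50/1.879) = 0.4501 → 45.01%.

45.0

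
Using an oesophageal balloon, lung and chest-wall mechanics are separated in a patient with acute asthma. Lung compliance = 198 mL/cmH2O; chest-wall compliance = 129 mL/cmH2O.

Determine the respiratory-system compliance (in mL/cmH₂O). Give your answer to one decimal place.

78.1

Lung and chest wall are elastances in series: 1/Crs = 1/CL + 1/Ccw.
1/Crs = 1/198 + 1/129 = 0.0128.
Crs = 78.125 mL/cmH2O.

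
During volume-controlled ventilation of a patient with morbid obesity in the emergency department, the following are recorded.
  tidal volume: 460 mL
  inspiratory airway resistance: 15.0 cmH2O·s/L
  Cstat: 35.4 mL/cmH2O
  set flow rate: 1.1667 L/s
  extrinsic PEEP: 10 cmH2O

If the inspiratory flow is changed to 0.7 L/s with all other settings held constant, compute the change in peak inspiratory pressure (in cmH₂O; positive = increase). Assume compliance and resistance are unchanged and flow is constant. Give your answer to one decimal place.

PIP = Vt/C + R·V̇ + PEEP (constant-flow equation of motion).
Only the resistive term changes: ΔPIP = R × ΔV̇ = 15.0 × (0.7 − 1.1667) = 15.0 × -0.4667 = -7.001 cmH2O.

-7.0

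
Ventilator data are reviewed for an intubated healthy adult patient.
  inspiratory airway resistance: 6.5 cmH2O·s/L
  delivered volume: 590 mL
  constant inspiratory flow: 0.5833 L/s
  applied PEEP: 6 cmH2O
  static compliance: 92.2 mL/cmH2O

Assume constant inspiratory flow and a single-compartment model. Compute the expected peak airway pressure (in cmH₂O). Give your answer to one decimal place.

Equation of motion (constant flow): PIP = Vt/C + R·V̇ + PEEP.
PIP = 590/92.2 + 6.5×0.5833 + 6 = 6.399 + 3.791 + 6 = 16.19 cmH2O.

16.2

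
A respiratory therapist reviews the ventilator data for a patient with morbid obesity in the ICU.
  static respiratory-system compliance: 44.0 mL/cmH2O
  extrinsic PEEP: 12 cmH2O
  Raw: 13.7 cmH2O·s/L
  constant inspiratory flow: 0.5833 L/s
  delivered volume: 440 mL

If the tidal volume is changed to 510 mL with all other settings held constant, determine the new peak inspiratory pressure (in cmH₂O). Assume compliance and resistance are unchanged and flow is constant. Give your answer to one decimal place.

31.6

PIP = Vt/C + R·V̇ + PEEP (constant-flow equation of motion).
Only the elastic term changes: ΔPIP = ΔVt / C = (510 − 440) / 44.0 = 1.591 cmH2O.
Original PIP = 440/44.0 + 13.7×0.5833 + 12 = 29.991 cmH2O; new PIP = 29.991 + (1.591) = 31.582 cmH2O.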